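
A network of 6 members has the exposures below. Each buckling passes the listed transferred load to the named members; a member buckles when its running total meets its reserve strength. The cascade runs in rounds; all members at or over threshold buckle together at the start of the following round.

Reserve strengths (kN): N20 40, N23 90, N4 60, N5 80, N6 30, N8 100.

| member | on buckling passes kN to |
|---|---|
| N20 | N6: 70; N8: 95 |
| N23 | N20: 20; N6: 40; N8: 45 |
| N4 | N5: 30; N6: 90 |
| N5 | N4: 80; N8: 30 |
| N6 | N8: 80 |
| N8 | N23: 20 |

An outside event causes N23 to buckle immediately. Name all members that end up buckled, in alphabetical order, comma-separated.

Round 1 — N23 buckles (initial).
  N20: +20 → 20 < 40
  N6: +40 → 40 ≥ 30
  N8: +45 → 45 < 100
Round 2 — N6 buckles.
  N8: +80 → 125 ≥ 100
Round 3 — N8 buckles.
No further bucklings.

N23, N6, N8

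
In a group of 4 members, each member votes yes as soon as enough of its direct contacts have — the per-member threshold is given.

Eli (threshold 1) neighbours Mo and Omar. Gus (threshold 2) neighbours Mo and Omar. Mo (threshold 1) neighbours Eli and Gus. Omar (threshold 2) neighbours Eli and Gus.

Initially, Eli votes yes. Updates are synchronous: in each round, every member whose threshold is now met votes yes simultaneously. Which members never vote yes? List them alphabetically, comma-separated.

Gus, Omar

Round 1 — Eli votes yes (initial).
Round 2 — checking thresholds:
  Mo: 1 of 2 neighbours ≥ 1, votes yes.
  Omar: 1 of 2 neighbours < 2, below threshold.
Round 3 — no new yes votes; cascade stops.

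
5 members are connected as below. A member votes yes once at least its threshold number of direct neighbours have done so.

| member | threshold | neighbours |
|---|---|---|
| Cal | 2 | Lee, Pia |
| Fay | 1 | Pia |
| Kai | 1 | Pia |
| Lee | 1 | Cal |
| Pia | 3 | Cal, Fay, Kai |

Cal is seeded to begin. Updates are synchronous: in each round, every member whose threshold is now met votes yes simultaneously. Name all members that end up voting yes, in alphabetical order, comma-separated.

Cal, Lee

Round 1 — Cal votes yes (initial).
Round 2 — checking thresholds:
  Lee: 1 of 1 neighbours ≥ 1, votes yes.
  Pia: 1 of 3 neighbours < 3, not yet.
Round 3 — no new yes votes; cascade stops.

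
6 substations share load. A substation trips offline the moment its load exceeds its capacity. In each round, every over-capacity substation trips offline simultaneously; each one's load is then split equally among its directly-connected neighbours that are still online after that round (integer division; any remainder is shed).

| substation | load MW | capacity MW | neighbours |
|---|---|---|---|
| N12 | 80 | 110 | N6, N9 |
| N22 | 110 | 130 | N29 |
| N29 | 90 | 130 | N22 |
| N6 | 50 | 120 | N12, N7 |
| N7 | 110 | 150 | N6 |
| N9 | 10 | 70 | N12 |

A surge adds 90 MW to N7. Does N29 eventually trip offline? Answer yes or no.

Round 1 — N7 at 200 > 150. N7 trips offline.
  N7 sheds 200 MW to N6: 200 each.
    N6: 50+200 = 250 > 120
Round 2 — N6 trips offline.
  N6 sheds 250 MW to N12: 250 each.
    N12: 80+250 = 330 > 110
Round 3 — N12 trips offline.
  N12 sheds 330 MW to N9: 330 each.
    N9: 10+330 = 340 > 70
Round 4 — N9 trips offline.
  N9 sheds 340 MW: no online neighbours, lost.
No further trips.

no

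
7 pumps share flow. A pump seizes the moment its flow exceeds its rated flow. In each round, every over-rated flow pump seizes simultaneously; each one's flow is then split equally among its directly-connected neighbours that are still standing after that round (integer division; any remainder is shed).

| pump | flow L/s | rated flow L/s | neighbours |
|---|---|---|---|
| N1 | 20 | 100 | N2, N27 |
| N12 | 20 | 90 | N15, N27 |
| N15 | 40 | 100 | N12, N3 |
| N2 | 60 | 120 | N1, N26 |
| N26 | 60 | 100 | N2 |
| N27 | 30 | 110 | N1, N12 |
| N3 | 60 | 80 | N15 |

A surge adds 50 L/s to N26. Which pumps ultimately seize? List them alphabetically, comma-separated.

Round 1 — N26 at 110 > 100. N26 seizes.
  N26 sheds 110 L/s to N2: 110 each.
    N2: 60+110 = 170 > 120
Round 2 — N2 seizes.
  N2 sheds 170 L/s to N1: 170 each.
    N1: 20+170 = 190 > 100
Round 3 — N1 seizes.
  N1 sheds 190 L/s to N27: 190 each.
    N27: 30+190 = 220 > 110
Round 4 — N27 seizes.
  N27 sheds 220 L/s to N12: 220 each.
    N12: 20+220 = 240 > 90
Round 5 — N12 seizes.
  N12 sheds 240 L/s to N15: 240 each.
    N15: 40+240 = 280 > 100
Round 6 — N15 seizes.
  N15 sheds 280 L/s to N3: 280 each.
    N3: 60+280 = 340 > 80
Round 7 — N3 seizes.
  N3 sheds 340 L/s: no online neighbours, lost.
No further seizures.

N1, N12, N15, N2, N26, N27, N3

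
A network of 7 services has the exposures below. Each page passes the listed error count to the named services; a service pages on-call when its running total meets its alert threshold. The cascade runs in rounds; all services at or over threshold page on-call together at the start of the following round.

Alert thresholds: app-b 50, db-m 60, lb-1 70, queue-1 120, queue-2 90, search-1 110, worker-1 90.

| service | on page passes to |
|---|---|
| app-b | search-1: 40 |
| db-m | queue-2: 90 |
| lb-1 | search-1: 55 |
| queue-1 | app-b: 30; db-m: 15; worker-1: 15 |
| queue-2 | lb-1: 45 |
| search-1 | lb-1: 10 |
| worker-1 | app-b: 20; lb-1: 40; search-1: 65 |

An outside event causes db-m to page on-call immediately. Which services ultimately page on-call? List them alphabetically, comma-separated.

Round 1 — db-m pages on-call (initial).
  queue-2: +90 → 90 ≥ 90
Round 2 — queue-2 pages on-call.
  lb-1: +45 → 45 < 70
No further pages.

db-m, queue-2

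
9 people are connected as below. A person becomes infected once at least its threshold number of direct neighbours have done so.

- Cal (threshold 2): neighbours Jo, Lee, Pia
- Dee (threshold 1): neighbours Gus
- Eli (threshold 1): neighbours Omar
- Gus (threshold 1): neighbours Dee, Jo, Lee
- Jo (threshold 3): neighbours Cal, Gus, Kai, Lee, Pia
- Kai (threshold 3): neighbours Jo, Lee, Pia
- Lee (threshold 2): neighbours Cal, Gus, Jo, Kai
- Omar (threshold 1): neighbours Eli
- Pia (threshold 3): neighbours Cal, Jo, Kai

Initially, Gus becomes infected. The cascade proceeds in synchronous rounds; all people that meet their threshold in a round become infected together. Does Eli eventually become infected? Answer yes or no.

Round 1 — Gus becomes infected (initial).
Round 2 — checking thresholds:
  Dee: 1 of 1 neighbours ≥ 1, becomes infected.
  Jo: 1 of 5 neighbours < 3, holds.
  Lee: 1 of 4 neighbours < 2, holds.
Round 3 — no new infections; cascade stops.

no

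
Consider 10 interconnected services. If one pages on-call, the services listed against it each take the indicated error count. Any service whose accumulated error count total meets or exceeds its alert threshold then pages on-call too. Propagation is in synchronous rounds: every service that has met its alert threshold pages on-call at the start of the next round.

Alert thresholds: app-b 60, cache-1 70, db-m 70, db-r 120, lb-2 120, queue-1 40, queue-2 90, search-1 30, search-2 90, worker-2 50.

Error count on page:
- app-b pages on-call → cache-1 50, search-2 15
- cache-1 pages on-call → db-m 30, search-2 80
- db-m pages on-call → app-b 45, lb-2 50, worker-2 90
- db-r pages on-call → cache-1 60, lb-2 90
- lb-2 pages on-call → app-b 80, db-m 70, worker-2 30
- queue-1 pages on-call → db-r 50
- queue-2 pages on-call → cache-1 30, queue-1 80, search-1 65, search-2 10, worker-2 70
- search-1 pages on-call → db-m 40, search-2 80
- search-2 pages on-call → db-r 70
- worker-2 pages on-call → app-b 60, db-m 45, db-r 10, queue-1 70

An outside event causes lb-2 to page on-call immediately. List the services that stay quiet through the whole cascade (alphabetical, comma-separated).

cache-1, db-r, queue-2, search-1, search-2

Round 1 — lb-2 pages on-call (initial).
  app-b: +80 → 80 ≥ 60
  db-m: +70 → 70 ≥ 70
  worker-2: +30 → 30 < 50
Round 2 — app-b, db-m page on-call.
  cache-1: +50 → 50 < 70
  search-2: +15 → 15 < 90
  worker-2: +90 → 120 ≥ 50
Round 3 — worker-2 pages on-call.
  db-r: +10 → 10 < 120
  queue-1: +70 → 70 ≥ 40
Round 4 — queue-1 pages on-call.
  db-r: +50 → 60 < 120
No further pages.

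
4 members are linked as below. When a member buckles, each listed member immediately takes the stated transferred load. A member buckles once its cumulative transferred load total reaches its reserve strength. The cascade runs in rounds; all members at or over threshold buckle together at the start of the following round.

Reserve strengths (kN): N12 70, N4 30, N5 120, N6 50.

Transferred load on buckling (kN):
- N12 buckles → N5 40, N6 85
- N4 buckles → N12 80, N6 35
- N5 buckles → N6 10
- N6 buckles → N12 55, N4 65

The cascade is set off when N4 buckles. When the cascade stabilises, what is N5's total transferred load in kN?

Round 1 — N4 buckles (initial).
  N12: +80 → 80 ≥ 70
  N6: +35 → 35 < 50
Round 2 — N12 buckles.
  N5: +40 → 40 < 120
  N6: +85 → 120 ≥ 50
Round 3 — N6 buckles.
No further bucklings.

40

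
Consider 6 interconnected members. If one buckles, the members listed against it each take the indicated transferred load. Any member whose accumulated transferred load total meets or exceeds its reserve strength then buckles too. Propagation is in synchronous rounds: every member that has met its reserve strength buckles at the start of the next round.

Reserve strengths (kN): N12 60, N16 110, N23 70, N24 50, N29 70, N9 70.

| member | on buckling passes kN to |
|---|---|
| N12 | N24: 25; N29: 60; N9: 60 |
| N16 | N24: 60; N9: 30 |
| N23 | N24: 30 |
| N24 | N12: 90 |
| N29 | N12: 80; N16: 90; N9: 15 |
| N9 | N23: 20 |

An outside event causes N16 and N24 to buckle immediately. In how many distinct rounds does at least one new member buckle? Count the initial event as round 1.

3

Round 1 — N16, N24 buckle (initial).
  N12: +90 → 90 ≥ 60
  N9: +30 → 30 < 70
Round 2 — N12 buckles.
  N29: +60 → 60 < 70
  N9: +60 → 90 ≥ 70
Round 3 — N9 buckles.
  N23: +20 → 20 < 70
No further bucklings.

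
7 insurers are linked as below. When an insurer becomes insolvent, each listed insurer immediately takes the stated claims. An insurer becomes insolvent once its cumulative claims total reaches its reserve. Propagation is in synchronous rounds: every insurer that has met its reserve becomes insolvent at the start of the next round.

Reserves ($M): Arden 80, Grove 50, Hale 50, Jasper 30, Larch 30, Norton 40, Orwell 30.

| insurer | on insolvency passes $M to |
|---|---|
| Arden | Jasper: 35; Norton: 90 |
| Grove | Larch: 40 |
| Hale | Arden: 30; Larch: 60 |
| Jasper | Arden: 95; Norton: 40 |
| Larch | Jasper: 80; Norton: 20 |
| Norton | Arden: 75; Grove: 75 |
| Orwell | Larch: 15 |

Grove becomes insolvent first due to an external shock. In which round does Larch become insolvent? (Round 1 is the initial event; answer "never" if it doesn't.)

2

Round 1 — Grove becomes insolvent (initial).
  Larch: +40 → 40 ≥ 30
Round 2 — Larch becomes insolvent.
  Jasper: +80 → 80 ≥ 30
  Norton: +20 → 20 < 40
Round 3 — Jasper becomes insolvent.
  Arden: +95 → 95 ≥ 80
  Norton: +40 → 60 ≥ 40
Round 4 — Arden, Norton become insolvent.
No further insolvencies.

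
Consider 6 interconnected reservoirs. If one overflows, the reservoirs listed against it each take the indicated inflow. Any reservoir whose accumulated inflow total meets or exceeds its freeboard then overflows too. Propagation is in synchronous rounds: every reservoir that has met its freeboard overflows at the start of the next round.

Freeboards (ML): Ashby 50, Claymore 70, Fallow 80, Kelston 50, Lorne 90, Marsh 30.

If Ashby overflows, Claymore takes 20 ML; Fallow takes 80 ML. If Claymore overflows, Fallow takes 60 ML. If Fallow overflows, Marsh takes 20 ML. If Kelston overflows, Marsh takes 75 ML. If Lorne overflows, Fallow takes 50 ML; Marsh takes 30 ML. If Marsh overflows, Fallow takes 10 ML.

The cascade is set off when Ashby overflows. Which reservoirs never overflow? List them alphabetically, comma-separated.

Claymore, Kelston, Lorne, Marsh

Round 1 — Ashby overflows (initial).
  Claymore: +20 → 20 < 70
  Fallow: +80 → 80 ≥ 80
Round 2 — Fallow overflows.
  Marsh: +20 → 20 < 30
No further overflows.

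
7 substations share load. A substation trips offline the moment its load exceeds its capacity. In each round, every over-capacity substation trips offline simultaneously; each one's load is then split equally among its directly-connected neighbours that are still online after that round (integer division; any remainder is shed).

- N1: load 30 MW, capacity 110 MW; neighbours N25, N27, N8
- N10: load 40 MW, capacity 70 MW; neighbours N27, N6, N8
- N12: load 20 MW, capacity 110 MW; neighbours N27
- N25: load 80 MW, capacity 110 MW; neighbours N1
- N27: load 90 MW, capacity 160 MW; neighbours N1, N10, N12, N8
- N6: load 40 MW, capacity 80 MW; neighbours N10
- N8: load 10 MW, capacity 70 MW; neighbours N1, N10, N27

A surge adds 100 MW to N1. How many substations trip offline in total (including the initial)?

2

Round 1 — N1 at 130 > 110. N1 trips offline.
  N1 sheds 130 MW to N25, N27, N8: 43 each (1 lost).
    N25: 80+43 = 123 > 110
    N27: 90+43 = 133 ≤ 160
    N8: 10+43 = 53 ≤ 70
Round 2 — N25 trips offline.
  N25 sheds 123 MW: no online neighbours, lost.
No further trips.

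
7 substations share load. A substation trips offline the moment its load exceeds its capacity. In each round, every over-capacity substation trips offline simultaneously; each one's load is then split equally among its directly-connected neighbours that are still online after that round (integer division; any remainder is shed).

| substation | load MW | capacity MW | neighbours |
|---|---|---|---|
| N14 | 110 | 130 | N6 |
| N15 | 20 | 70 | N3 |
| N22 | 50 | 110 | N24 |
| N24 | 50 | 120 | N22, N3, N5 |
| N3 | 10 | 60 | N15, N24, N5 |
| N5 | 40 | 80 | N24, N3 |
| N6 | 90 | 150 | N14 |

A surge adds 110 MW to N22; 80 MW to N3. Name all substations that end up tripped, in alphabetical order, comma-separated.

N22, N24, N3, N5

Round 1 — N22 at 160 > 110; N3 at 90 > 60. N22, N3 trip offline.
  N22 sheds 160 MW to N24: 160 each.
    N24: 50+160 = 210 > 120
  N3 sheds 90 MW to N15, N24, N5: 30 each.
    N15: 20+30 = 50 ≤ 70
    N24: 210+30 = 240 > 120
    N5: 40+30 = 70 ≤ 80
Round 2 — N24 trips offline.
  N24 sheds 240 MW to N5: 240 each.
    N5: 70+240 = 310 > 80
Round 3 — N5 trips offline.
  N5 sheds 310 MW: no online neighbours, lost.
No further trips.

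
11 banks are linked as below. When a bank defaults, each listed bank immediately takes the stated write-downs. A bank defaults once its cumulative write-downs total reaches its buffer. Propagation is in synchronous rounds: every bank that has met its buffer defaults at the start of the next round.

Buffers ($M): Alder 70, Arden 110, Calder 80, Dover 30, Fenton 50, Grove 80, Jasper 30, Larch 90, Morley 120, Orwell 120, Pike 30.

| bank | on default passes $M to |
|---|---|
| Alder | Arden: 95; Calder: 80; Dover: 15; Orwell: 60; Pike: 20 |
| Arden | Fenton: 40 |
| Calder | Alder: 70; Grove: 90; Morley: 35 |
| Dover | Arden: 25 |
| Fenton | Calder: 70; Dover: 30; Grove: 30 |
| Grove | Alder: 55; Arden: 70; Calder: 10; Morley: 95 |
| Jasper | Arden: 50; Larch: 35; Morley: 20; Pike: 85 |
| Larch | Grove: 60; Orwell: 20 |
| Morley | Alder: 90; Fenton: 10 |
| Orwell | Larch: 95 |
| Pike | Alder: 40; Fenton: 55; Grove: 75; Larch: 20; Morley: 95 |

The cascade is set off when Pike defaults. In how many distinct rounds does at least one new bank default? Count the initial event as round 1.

5

Round 1 — Pike defaults (initial).
  Alder: +40 → 40 < 70
  Fenton: +55 → 55 ≥ 50
  Grove: +75 → 75 < 80
  Larch: +20 → 20 < 90
  Morley: +95 → 95 < 120
Round 2 — Fenton defaults.
  Calder: +70 → 70 < 80
  Dover: +30 → 30 ≥ 30
  Grove: +30 → 105 ≥ 80
Round 3 — Dover, Grove default.
  Alder: +55 → 95 ≥ 70
  Arden: +25+70 → 95 < 110
  Calder: +10 → 80 ≥ 80
  Morley: +95 → 190 ≥ 120
Round 4 — Alder, Calder, Morley default.
  Arden: +95 → 190 ≥ 110
  Orwell: +60 → 60 < 120
Round 5 — Arden defaults.
No further defaults.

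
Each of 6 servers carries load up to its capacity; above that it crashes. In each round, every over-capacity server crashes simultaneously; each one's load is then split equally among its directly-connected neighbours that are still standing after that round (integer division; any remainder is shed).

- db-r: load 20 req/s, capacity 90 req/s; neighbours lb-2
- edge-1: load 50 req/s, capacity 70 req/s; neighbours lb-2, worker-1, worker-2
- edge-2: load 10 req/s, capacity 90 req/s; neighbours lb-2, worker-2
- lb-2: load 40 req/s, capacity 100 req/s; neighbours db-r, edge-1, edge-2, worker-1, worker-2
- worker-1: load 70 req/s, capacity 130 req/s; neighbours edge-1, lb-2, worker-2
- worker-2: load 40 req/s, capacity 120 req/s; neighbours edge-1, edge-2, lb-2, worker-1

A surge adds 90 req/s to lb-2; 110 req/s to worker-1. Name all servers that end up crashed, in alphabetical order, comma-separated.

Round 1 — lb-2 at 130 > 100; worker-1 at 180 > 130. lb-2, worker-1 crash.
  lb-2 sheds 130 req/s to db-r, edge-1, edge-2, worker-2: 32 each (2 lost).
    db-r: 20+32 = 52 ≤ 90
    edge-1: 50+32 = 82 > 70
    edge-2: 10+32 = 42 ≤ 90
    worker-2: 40+32 = 72 ≤ 120
  worker-1 sheds 180 req/s to edge-1, worker-2: 90 each.
    edge-1: 82+90 = 172 > 70
    worker-2: 72+90 = 162 > 120
Round 2 — edge-1, worker-2 crash.
  edge-1 sheds 172 req/s: no online neighbours, lost.
  worker-2 sheds 162 req/s to edge-2: 162 each.
    edge-2: 42+162 = 204 > 90
Round 3 — edge-2 crashes.
  edge-2 sheds 204 req/s: no online neighbours, lost.
No further crashes.

edge-1, edge-2, lb-2, worker-1, worker-2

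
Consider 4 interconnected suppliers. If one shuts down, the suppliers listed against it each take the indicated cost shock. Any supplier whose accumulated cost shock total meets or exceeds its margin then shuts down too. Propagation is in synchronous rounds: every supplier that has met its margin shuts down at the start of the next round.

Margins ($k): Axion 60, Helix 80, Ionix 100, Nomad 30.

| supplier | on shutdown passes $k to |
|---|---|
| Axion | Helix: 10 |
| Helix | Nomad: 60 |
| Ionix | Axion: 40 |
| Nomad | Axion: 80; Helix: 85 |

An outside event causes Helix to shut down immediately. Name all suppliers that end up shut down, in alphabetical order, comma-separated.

Axion, Helix, Nomad

Round 1 — Helix shuts down (initial).
  Nomad: +60 → 60 ≥ 30
Round 2 — Nomad shuts down.
  Axion: +80 → 80 ≥ 60
Round 3 — Axion shuts down.
No further shutdowns.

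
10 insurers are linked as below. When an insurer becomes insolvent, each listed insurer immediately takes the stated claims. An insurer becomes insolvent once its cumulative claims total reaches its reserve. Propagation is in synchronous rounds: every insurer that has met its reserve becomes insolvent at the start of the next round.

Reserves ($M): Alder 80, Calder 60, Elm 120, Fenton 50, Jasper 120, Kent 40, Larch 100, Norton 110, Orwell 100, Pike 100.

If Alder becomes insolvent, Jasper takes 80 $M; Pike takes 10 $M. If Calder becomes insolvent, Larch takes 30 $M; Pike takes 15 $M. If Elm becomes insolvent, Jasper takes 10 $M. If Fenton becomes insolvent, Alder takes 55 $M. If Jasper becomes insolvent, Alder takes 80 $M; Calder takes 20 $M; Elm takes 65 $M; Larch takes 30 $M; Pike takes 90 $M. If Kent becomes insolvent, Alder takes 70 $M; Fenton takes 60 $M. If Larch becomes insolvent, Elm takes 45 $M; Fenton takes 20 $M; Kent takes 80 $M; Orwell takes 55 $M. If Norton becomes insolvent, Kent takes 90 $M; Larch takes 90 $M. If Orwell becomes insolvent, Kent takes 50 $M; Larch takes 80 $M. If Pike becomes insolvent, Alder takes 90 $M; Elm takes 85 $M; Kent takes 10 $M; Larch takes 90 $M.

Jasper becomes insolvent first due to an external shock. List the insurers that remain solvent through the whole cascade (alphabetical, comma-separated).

Round 1 — Jasper becomes insolvent (initial).
  Alder: +80 → 80 ≥ 80
  Calder: +20 → 20 < 60
  Elm: +65 → 65 < 120
  Larch: +30 → 30 < 100
  Pike: +90 → 90 < 100
Round 2 — Alder becomes insolvent.
  Pike: +10 → 100 ≥ 100
Round 3 — Pike becomes insolvent.
  Elm: +85 → 150 ≥ 120
  Kent: +10 → 10 < 40
  Larch: +90 → 120 ≥ 100
Round 4 — Elm, Larch become insolvent.
  Fenton: +20 → 20 < 50
  Kent: +80 → 90 ≥ 40
  Orwell: +55 → 55 < 100
Round 5 — Kent becomes insolvent.
  Fenton: +60 → 80 ≥ 50
Round 6 — Fenton becomes insolvent.
No further insolvencies.

Calder, Norton, Orwell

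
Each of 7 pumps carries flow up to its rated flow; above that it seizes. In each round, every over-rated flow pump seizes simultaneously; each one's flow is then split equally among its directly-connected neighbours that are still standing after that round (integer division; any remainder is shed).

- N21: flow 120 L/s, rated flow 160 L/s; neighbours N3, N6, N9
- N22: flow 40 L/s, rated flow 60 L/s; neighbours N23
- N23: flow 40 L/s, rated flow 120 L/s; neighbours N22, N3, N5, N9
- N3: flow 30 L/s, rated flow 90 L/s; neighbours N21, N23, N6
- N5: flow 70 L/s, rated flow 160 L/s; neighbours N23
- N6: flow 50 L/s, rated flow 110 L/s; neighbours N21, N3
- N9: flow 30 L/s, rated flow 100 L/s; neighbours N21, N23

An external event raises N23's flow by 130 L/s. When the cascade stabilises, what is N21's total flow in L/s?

120

Round 1 — N23 at 170 > 120. N23 seizes.
  N23 sheds 170 L/s to N22, N3, N5, N9: 42 each (2 lost).
    N22: 40+42 = 82 > 60
    N3: 30+42 = 72 ≤ 90
    N5: 70+42 = 112 ≤ 160
    N9: 30+42 = 72 ≤ 100
Round 2 — N22 seizes.
  N22 sheds 82 L/s: no online neighbours, lost.
No further seizures.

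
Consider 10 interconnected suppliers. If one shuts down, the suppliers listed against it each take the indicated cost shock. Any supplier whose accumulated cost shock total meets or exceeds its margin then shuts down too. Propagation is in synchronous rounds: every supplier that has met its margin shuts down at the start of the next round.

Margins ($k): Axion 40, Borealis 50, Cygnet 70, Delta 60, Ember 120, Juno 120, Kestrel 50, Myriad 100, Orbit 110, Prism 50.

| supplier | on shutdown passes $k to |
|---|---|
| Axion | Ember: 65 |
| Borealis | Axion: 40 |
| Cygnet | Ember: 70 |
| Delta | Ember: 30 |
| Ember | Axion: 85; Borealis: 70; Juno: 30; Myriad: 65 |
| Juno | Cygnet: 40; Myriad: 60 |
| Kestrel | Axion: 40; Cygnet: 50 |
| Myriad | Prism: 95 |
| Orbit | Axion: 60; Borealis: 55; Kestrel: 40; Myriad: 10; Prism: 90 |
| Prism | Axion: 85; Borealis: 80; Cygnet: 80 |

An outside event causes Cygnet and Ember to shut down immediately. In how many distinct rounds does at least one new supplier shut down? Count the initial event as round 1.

Round 1 — Cygnet, Ember shut down (initial).
  Axion: +85 → 85 ≥ 40
  Borealis: +70 → 70 ≥ 50
  Juno: +30 → 30 < 120
  Myriad: +65 → 65 < 100
Round 2 — Axion, Borealis shut down.
No further shutdowns.

2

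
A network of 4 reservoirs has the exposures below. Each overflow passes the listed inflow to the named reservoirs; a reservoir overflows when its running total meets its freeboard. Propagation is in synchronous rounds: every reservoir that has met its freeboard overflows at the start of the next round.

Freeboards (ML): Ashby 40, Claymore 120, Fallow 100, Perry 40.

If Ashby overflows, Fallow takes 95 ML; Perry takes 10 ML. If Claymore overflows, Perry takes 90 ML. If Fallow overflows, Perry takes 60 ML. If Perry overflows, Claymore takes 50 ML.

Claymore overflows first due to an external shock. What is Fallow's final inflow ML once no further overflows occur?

Round 1 — Claymore overflows (initial).
  Perry: +90 → 90 ≥ 40
Round 2 — Perry overflows.
No further overflows.

0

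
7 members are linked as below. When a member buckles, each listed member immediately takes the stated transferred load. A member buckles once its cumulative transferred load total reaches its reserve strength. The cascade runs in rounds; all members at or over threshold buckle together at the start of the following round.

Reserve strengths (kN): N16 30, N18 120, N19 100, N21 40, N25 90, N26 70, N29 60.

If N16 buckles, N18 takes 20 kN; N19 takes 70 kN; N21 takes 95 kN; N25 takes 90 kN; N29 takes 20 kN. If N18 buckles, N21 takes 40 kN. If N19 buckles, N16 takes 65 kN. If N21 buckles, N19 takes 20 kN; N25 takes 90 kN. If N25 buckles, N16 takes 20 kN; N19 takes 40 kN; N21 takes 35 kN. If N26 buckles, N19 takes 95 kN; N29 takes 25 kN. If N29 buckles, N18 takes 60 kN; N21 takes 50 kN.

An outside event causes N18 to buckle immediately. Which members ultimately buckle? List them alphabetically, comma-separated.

N18, N21, N25

Round 1 — N18 buckles (initial).
  N21: +40 → 40 ≥ 40
Round 2 — N21 buckles.
  N19: +20 → 20 < 100
  N25: +90 → 90 ≥ 90
Round 3 — N25 buckles.
  N16: +20 → 20 < 30
  N19: +40 → 60 < 100
No further bucklings.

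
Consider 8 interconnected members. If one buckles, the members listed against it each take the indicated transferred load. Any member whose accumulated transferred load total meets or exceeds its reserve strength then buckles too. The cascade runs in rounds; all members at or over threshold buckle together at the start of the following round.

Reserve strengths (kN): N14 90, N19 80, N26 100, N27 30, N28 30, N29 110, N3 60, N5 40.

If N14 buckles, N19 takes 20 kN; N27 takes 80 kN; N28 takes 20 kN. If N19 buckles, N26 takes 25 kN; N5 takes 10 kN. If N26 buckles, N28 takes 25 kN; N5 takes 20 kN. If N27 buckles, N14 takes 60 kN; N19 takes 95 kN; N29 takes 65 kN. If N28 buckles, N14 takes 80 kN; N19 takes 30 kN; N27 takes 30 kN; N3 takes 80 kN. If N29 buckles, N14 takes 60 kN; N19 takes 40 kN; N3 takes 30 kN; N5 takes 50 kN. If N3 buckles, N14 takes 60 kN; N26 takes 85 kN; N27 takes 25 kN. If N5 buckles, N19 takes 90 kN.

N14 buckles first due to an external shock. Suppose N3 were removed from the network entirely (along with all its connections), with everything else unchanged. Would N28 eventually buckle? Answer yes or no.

With N3 removed:
Round 1 — N14 buckles (initial).
  N19: +20 → 20 < 80
  N27: +80 → 80 ≥ 30
  N28: +20 → 20 < 30
Round 2 — N27 buckles.
  N19: +95 → 115 ≥ 80
  N29: +65 → 65 < 110
Round 3 — N19 buckles.
  N26: +25 → 25 < 100
  N5: +10 → 10 < 40
No further bucklings.

no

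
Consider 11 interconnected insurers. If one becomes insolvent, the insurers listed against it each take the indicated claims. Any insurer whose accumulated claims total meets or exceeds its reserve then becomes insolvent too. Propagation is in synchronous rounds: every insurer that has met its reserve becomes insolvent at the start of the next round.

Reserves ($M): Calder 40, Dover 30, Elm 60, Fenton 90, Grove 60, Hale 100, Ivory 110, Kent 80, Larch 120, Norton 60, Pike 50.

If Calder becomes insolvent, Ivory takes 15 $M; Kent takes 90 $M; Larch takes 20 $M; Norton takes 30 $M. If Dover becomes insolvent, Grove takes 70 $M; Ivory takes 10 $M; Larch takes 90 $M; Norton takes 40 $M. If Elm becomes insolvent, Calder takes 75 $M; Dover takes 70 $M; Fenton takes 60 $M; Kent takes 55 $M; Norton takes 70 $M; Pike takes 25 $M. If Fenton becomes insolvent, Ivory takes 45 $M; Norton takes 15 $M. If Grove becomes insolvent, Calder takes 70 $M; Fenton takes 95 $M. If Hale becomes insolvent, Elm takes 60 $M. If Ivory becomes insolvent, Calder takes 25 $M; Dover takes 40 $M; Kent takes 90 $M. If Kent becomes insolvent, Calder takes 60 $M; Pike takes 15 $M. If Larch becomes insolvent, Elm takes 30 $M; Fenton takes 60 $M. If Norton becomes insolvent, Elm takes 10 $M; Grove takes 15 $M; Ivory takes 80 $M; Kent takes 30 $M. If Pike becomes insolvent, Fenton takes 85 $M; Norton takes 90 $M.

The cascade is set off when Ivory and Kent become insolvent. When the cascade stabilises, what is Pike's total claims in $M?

Round 1 — Ivory, Kent become insolvent (initial).
  Calder: +25+60 → 85 ≥ 40
  Dover: +40 → 40 ≥ 30
  Pike: +15 → 15 < 50
Round 2 — Calder, Dover become insolvent.
  Grove: +70 → 70 ≥ 60
  Larch: +20+90 → 110 < 120
  Norton: +30+40 → 70 ≥ 60
Round 3 — Grove, Norton become insolvent.
  Elm: +10 → 10 < 60
  Fenton: +95 → 95 ≥ 90
Round 4 — Fenton becomes insolvent.
No further insolvencies.

15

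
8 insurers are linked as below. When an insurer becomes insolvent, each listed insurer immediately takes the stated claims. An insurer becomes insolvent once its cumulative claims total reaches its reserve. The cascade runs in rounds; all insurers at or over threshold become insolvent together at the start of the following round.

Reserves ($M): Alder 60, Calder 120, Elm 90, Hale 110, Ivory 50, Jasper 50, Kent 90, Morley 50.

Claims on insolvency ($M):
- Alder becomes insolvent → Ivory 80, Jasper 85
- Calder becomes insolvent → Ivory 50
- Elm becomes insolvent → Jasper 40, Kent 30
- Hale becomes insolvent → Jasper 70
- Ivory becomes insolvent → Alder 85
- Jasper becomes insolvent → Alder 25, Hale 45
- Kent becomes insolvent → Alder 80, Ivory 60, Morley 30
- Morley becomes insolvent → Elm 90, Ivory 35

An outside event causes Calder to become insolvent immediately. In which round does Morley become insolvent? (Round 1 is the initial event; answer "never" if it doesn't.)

never

Round 1 — Calder becomes insolvent (initial).
  Ivory: +50 → 50 ≥ 50
Round 2 — Ivory becomes insolvent.
  Alder: +85 → 85 ≥ 60
Round 3 — Alder becomes insolvent.
  Jasper: +85 → 85 ≥ 50
Round 4 — Jasper becomes insolvent.
  Hale: +45 → 45 < 110
No further insolvencies.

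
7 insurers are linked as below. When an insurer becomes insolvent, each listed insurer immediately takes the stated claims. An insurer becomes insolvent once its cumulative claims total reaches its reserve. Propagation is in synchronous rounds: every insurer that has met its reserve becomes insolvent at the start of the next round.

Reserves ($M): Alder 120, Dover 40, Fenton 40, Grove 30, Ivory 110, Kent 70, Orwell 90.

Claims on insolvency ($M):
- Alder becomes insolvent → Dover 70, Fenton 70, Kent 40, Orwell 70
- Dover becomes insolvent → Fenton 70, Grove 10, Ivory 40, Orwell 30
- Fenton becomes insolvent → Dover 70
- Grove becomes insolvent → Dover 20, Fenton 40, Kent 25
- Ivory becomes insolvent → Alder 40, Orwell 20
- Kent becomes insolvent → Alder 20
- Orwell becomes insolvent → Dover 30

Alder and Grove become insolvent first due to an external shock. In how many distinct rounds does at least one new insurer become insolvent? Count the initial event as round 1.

3

Round 1 — Alder, Grove become insolvent (initial).
  Dover: +70+20 → 90 ≥ 40
  Fenton: +70+40 → 110 ≥ 40
  Kent: +40+25 → 65 < 70
  Orwell: +70 → 70 < 90
Round 2 — Dover, Fenton become insolvent.
  Ivory: +40 → 40 < 110
  Orwell: +30 → 100 ≥ 90
Round 3 — Orwell becomes insolvent.
No further insolvencies.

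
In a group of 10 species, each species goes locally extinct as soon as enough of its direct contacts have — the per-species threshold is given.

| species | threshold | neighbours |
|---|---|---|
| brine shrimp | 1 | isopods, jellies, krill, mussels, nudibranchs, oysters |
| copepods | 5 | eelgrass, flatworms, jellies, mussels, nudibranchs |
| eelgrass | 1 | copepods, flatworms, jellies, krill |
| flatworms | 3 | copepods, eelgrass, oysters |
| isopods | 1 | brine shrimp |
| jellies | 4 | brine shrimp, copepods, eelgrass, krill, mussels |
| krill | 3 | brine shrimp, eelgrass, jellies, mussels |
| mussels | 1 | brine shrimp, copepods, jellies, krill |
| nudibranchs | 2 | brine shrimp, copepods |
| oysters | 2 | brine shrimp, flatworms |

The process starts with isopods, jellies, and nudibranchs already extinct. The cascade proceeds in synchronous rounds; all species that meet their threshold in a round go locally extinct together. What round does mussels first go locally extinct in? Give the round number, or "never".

Round 1 — isopods, jellies, nudibranchs go locally extinct (initial).
Round 2 — checking thresholds:
  brine shrimp: 3 of 6 neighbours ≥ 1, goes locally extinct.
  copepods: 2 of 5 neighbours < 5, below threshold.
  eelgrass: 1 of 4 neighbours ≥ 1, goes locally extinct.
  krill: 1 of 4 neighbours < 3, below threshold.
  mussels: 1 of 4 neighbours ≥ 1, goes locally extinct.
Round 3 — checking thresholds:
  copepods: 4 of 5 neighbours < 5, below threshold.
  flatworms: 1 of 3 neighbours < 3, below threshold.
  krill: 4 of 4 neighbours ≥ 3, goes locally extinct.
  oysters: 1 of 2 neighbours < 2, below threshold.
Round 4 — no new extinctions; cascade stops.

2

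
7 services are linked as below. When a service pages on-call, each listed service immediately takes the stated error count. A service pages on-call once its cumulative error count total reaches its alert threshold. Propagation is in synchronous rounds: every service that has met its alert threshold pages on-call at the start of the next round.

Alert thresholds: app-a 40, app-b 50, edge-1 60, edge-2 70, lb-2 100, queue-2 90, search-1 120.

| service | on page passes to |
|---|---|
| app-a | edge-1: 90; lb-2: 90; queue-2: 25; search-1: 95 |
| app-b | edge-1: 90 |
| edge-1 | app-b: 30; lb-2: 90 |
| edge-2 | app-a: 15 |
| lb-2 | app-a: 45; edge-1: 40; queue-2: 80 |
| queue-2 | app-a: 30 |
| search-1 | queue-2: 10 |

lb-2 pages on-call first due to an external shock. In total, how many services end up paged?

4

Round 1 — lb-2 pages on-call (initial).
  app-a: +45 → 45 ≥ 40
  edge-1: +40 → 40 < 60
  queue-2: +80 → 80 < 90
Round 2 — app-a pages on-call.
  edge-1: +90 → 130 ≥ 60
  queue-2: +25 → 105 ≥ 90
  search-1: +95 → 95 < 120
Round 3 — edge-1, queue-2 page on-call.
  app-b: +30 → 30 < 50
No further pages.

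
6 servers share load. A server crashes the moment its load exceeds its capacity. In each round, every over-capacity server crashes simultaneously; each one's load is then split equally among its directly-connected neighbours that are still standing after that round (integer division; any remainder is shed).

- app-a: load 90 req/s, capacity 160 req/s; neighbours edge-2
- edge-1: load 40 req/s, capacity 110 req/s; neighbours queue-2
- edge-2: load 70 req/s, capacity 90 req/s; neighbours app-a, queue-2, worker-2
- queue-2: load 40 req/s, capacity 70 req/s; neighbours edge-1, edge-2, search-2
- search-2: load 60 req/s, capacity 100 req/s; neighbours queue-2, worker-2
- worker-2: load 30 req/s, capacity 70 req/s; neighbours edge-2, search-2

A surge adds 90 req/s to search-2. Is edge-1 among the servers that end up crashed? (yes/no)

Round 1 — search-2 at 150 > 100. search-2 crashes.
  search-2 sheds 150 req/s to queue-2, worker-2: 75 each.
    queue-2: 40+75 = 115 > 70
    worker-2: 30+75 = 105 > 70
Round 2 — queue-2, worker-2 crash.
  queue-2 sheds 115 req/s to edge-1, edge-2: 57 each (1 lost).
    edge-1: 40+57 = 97 ≤ 110
    edge-2: 70+57 = 127 > 90
  worker-2 sheds 105 req/s to edge-2: 105 each.
    edge-2: 127+105 = 232 > 90
Round 3 — edge-2 crashes.
  edge-2 sheds 232 req/s to app-a: 232 each.
    app-a: 90+232 = 322 > 160
Round 4 — app-a crashes.
  app-a sheds 322 req/s: no online neighbours, lost.
No further crashes.

no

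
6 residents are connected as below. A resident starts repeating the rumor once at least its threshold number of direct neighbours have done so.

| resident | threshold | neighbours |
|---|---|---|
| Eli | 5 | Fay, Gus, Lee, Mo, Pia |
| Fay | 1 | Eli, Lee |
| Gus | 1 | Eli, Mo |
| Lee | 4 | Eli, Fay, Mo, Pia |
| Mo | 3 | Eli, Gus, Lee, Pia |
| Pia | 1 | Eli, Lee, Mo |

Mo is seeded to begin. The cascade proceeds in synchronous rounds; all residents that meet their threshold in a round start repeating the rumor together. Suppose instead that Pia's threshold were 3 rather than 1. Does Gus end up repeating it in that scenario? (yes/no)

yes

With Pia's threshold at 3:
Round 1 — Mo starts repeating the rumor (initial).
Round 2 — checking thresholds:
  Eli: 1 of 5 neighbours < 5, below threshold.
  Gus: 1 of 2 neighbours ≥ 1, starts repeating the rumor.
  Lee: 1 of 4 neighbours < 4, below threshold.
  Pia: 1 of 3 neighbours < 3, below threshold.
Round 3 — no new spreads; cascade stops.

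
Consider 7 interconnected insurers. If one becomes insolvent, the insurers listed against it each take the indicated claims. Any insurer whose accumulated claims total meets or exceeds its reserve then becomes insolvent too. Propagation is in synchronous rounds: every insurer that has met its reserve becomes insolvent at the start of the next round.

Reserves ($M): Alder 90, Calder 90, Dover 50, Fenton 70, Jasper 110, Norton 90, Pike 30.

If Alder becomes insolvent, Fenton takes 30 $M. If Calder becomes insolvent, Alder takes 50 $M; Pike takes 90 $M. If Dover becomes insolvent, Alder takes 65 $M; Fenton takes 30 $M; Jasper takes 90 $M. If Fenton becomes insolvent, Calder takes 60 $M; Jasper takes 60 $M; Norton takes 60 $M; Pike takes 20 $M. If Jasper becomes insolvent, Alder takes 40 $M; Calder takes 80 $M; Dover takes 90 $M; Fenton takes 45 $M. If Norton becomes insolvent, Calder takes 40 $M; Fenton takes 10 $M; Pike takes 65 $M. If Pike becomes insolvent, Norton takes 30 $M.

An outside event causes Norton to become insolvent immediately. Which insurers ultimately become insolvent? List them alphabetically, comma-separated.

Norton, Pike

Round 1 — Norton becomes insolvent (initial).
  Calder: +40 → 40 < 90
  Fenton: +10 → 10 < 70
  Pike: +65 → 65 ≥ 30
Round 2 — Pike becomes insolvent.
No further insolvencies.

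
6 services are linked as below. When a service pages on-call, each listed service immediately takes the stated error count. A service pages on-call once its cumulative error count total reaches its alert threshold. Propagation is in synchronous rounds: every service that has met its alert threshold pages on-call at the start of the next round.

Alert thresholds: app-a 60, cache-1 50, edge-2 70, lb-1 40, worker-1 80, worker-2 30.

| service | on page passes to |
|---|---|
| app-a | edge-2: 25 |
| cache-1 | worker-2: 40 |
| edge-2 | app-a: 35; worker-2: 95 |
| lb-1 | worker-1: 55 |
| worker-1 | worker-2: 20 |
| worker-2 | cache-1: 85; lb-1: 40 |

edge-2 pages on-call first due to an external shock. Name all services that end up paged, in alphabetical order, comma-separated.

Round 1 — edge-2 pages on-call (initial).
  app-a: +35 → 35 < 60
  worker-2: +95 → 95 ≥ 30
Round 2 — worker-2 pages on-call.
  cache-1: +85 → 85 ≥ 50
  lb-1: +40 → 40 ≥ 40
Round 3 — cache-1, lb-1 page on-call.
  worker-1: +55 → 55 < 80
No further pages.

cache-1, edge-2, lb-1, worker-2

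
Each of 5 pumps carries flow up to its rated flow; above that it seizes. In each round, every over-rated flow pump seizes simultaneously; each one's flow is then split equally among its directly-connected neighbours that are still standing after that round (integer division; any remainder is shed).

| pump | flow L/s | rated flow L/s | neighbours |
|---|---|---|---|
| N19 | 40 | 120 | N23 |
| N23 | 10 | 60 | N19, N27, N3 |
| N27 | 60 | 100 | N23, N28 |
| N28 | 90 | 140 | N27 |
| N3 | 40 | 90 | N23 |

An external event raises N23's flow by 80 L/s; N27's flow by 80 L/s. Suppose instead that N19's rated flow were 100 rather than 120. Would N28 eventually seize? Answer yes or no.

yes

With N19's rated flow at 100:
Round 1 — N23 at 90 > 60; N27 at 140 > 100. N23, N27 seize.
  N23 sheds 90 L/s to N19, N3: 45 each.
    N19: 40+45 = 85 ≤ 100
    N3: 40+45 = 85 ≤ 90
  N27 sheds 140 L/s to N28: 140 each.
    N28: 90+140 = 230 > 140
Round 2 — N28 seizes.
  N28 sheds 230 L/s: no online neighbours, lost.
No further seizures.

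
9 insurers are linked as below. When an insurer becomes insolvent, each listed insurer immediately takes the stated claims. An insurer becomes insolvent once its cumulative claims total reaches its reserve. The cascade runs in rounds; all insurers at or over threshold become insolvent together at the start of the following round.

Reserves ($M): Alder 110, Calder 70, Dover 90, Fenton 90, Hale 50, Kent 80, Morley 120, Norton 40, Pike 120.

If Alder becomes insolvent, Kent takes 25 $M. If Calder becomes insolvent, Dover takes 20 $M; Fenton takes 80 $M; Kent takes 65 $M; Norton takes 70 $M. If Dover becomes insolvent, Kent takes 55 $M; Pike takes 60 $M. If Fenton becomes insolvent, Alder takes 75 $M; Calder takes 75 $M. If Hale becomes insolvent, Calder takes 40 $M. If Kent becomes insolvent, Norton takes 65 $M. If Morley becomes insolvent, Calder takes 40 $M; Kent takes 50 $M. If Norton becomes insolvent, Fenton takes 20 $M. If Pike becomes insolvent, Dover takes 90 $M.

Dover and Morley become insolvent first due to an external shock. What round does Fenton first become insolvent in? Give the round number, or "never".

Round 1 — Dover, Morley become insolvent (initial).
  Calder: +40 → 40 < 70
  Kent: +55+50 → 105 ≥ 80
  Pike: +60 → 60 < 120
Round 2 — Kent becomes insolvent.
  Norton: +65 → 65 ≥ 40
Round 3 — Norton becomes insolvent.
  Fenton: +20 → 20 < 90
No further insolvencies.

never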